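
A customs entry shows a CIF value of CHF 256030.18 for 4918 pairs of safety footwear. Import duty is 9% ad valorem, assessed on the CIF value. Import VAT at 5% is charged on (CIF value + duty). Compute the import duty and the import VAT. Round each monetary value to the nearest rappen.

Import duty: CHF 23042.72; import VAT: CHF 13953.65

Import duty = 256030.18 × 9% = 23042.72
VAT base = CIF + duty = 256030.18 + 23042.72 = 279072.90
Import VAT = 279072.90 × 5% = 13953.65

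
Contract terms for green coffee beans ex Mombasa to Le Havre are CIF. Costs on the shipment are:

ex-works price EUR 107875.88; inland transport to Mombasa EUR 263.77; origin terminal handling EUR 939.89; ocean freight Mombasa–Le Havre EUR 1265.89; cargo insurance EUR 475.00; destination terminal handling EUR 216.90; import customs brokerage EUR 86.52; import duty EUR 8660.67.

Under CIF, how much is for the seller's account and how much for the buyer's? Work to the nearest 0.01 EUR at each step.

CIF: the seller pays costs through ocean freight and marine insurance to the destination port.
Seller's account: goods 107875.88 + inland to port 263.77 + origin terminal 939.89 + freight 1265.89 + insurance 475.00 = 110820.43
Buyer's account: destination terminal 216.90 + brokerage 86.52 + duty 8660.67 = 8964.09

Seller: EUR 110820.43; buyer: EUR 8964.09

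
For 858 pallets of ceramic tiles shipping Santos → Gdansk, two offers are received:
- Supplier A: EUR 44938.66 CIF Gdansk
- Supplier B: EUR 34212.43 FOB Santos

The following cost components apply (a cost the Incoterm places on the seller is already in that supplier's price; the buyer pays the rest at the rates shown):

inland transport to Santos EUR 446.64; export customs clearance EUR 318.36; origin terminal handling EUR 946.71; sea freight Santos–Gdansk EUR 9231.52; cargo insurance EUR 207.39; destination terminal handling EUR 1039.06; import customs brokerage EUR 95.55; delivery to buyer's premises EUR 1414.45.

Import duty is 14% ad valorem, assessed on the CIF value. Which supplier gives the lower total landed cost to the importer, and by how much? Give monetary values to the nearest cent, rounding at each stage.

Supplier B is cheaper by EUR 1467.54

Supplier A (CIF):
The CIF price already equals the CIF value: 44938.66
Import duty = 44938.66 × 14% = 6291.41
Buyer bears (A): 1039.06 + 95.55 + 1414.45 = 2549.06
Landed cost (A) = invoice 44938.66 + 2549.06 + duty 6291.41 = 53779.13
Supplier B (FOB):
CIF value = FOB price + freight + insurance = 34212.43 + 9231.52 + 207.39 = 43651.34
Import duty = 43651.34 × 14% = 6111.19
Buyer bears (B): 9231.52 + 207.39 + 1039.06 + 95.55 + 1414.45 = 11987.97
Landed cost (B) = invoice 34212.43 + 11987.97 + duty 6111.19 = 52311.59
Difference = |53779.13 − 52311.59| = 1467.54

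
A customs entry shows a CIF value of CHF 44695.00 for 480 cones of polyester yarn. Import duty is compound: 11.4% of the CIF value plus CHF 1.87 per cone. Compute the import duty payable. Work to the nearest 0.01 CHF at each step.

Ad valorem component: 44695.00 × 11.4% = 5095.23
Specific component: 480 × 1.87 = 897.60
Import duty = 5095.23 + 897.60 = 5992.83

Import duty: CHF 5992.83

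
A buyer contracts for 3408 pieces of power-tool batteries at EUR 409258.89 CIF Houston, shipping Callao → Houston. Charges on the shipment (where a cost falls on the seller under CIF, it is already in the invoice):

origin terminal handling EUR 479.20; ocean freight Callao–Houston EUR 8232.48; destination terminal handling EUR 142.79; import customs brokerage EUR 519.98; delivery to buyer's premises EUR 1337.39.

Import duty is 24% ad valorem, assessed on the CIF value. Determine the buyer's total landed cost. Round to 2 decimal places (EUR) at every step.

CIF: the seller pays costs through ocean freight and marine insurance to the destination port.
Already in the invoice (seller's account under CIF): origin terminal, freight — exclude.
The CIF price already equals the CIF value: 409258.89
Import duty = 409258.89 × 24% = 98222.13
Buyer bears: destination terminal 142.79 + brokerage 519.98 + delivery 1337.39 + duty 98222.13 = 100222.29
Landed cost = invoice 409258.89 + 100222.29 = 509481.18

Total landed cost: EUR 509481.18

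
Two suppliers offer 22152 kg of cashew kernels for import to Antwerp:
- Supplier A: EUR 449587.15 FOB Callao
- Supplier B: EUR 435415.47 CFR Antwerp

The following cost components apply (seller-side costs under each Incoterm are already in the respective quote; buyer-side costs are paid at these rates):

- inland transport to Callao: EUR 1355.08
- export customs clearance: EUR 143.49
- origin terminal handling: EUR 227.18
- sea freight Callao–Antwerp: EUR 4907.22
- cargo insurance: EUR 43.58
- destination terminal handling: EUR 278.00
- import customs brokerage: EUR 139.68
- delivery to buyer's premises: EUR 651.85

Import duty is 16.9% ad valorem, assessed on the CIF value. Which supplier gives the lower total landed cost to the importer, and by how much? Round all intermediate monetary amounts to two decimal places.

Supplier A (FOB):
CIF value = FOB price + freight + insurance = 449587.15 + 4907.22 + 43.58 = 454537.95
Import duty = 454537.95 × 16.9% = 76816.91
Buyer bears (A): 4907.22 + 43.58 + 278.00 + 139.68 + 651.85 = 6020.33
Landed cost (A) = invoice 449587.15 + 6020.33 + duty 76816.91 = 532424.39
Supplier B (CFR):
CIF value = CFR price + insurance = 435415.47 + 43.58 = 435459.05
Import duty = 435459.05 × 16.9% = 73592.58
Buyer bears (B): 43.58 + 278.00 + 139.68 + 651.85 = 1113.11
Landed cost (B) = invoice 435415.47 + 1113.11 + duty 73592.58 = 510121.16
Difference = |532424.39 − 510121.16| = 22303.23

Supplier B is cheaper by EUR 22303.23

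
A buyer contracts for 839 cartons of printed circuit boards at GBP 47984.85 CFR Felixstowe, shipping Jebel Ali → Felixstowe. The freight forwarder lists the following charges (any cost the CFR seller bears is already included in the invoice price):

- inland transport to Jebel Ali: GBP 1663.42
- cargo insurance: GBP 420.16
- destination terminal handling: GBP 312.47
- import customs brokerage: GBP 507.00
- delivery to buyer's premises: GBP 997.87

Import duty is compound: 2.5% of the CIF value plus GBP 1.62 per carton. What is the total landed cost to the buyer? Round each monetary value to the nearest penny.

Total landed cost: GBP 52791.66

CFR: the seller pays costs through ocean freight to the destination port, but not insurance.
Already in the invoice (seller's account under CFR): inland to port — exclude.
CIF value = CFR price + insurance = 47984.85 + 420.16 = 48405.01
Ad valorem component: 48405.01 × 2.5% = 1210.13
Specific component: 839 × 1.62 = 1359.18
Import duty = 1210.13 + 1359.18 = 2569.31
Buyer bears: insurance 420.16 + destination terminal 312.47 + brokerage 507.00 + delivery 997.87 + duty 2569.31 = 4806.81
Landed cost = invoice 47984.85 + 4806.81 = 52791.66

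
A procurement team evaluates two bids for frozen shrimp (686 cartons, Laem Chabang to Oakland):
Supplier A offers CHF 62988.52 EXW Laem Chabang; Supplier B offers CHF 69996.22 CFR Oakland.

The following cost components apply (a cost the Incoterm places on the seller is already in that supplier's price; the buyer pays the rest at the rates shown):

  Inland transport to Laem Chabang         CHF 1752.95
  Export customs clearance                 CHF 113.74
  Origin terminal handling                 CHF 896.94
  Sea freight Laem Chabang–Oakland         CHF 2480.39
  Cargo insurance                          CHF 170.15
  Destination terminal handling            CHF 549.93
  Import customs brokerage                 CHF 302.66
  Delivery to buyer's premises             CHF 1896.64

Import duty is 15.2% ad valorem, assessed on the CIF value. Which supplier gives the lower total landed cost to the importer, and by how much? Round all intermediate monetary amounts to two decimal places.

Supplier A is cheaper by CHF 2031.76

Supplier A (EXW):
CIF value = EXW price + inland to port + export clearance + origin terminal + freight + insurance = 62988.52 + 1752.95 + 113.74 + 896.94 + 2480.39 + 170.15 = 68402.69
Import duty = 68402.69 × 15.2% = 10397.21
Buyer bears (A): 1752.95 + 113.74 + 896.94 + 2480.39 + 170.15 + 549.93 + 302.66 + 1896.64 = 8163.40
Landed cost (A) = invoice 62988.52 + 8163.40 + duty 10397.21 = 81549.13
Supplier B (CFR):
CIF value = CFR price + insurance = 69996.22 + 170.15 = 70166.37
Import duty = 70166.37 × 15.2% = 10665.29
Buyer bears (B): 170.15 + 549.93 + 302.66 + 1896.64 = 2919.38
Landed cost (B) = invoice 69996.22 + 2919.38 + duty 10665.29 = 83580.89
Difference = |81549.13 − 83580.89| = 2031.76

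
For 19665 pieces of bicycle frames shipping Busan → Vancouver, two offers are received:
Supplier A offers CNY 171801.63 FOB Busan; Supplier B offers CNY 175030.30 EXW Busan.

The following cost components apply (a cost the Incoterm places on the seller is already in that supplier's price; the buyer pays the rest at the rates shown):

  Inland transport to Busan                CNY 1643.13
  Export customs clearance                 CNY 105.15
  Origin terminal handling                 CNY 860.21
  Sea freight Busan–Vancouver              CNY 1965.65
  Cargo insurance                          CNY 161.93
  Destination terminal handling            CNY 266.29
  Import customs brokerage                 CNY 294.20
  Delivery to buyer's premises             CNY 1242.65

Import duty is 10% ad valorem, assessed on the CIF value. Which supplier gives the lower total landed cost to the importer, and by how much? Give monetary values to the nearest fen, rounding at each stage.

Supplier A (FOB):
CIF value = FOB price + freight + insurance = 171801.63 + 1965.65 + 161.93 = 173929.21
Import duty = 173929.21 × 10% = 17392.92
Buyer bears (A): 1965.65 + 161.93 + 266.29 + 294.20 + 1242.65 = 3930.72
Landed cost (A) = invoice 171801.63 + 3930.72 + duty 17392.92 = 193125.27
Supplier B (EXW):
CIF value = EXW price + inland to port + export clearance + origin terminal + freight + insurance = 175030.30 + 1643.13 + 105.15 + 860.21 + 1965.65 + 161.93 = 179766.37
Import duty = 179766.37 × 10% = 17976.64
Buyer bears (B): 1643.13 + 105.15 + 860.21 + 1965.65 + 161.93 + 266.29 + 294.20 + 1242.65 = 6539.21
Landed cost (B) = invoice 175030.30 + 6539.21 + duty 17976.64 = 199546.15
Difference = |193125.27 − 199546.15| = 6420.88

Supplier A is cheaper by CNY 6420.88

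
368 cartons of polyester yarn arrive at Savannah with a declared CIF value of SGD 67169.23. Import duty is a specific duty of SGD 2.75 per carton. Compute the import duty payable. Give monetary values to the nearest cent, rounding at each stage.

Import duty = 368 × 2.75 = 1012.00

Import duty: SGD 1012.00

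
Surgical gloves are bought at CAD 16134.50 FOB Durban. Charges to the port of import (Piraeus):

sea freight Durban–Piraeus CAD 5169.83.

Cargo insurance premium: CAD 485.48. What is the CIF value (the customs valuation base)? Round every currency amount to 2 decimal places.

CIF value: CAD 21789.81

CIF = FOB price + freight + insurance
CIF = 16134.50 + 5169.83 + 485.48 = 21789.81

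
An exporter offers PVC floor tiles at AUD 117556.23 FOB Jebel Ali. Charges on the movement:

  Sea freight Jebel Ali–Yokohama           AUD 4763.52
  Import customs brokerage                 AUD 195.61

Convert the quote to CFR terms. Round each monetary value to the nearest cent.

Not relevant to the conversion: brokerage — on the buyer under both terms; not part of either seller's price.
From FOB to CFR, the seller additionally bears: freight.
CFR price = 117556.23 + 4763.52 = 122319.75

CFR price: AUD 122319.75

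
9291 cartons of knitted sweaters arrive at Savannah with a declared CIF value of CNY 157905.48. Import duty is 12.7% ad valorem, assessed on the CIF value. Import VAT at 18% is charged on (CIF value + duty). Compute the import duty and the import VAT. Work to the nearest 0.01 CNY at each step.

Import duty = 157905.48 × 12.7% = 20054.00
VAT base = CIF + duty = 157905.48 + 20054.00 = 177959.48
Import VAT = 177959.48 × 18% = 32032.71

Import duty: CNY 20054.00; import VAT: CNY 32032.71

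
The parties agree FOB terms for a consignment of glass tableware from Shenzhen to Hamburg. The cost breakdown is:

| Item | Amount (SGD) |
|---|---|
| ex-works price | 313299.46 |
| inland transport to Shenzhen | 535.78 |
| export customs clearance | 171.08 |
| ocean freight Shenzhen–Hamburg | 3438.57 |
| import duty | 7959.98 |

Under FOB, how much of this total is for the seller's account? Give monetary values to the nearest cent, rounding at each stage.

FOB: the seller bears costs until goods are on board at the origin port; the buyer bears freight, insurance and all costs thereafter.
Seller's account: goods 313299.46 + inland to port 535.78 + export clearance 171.08 = 314006.32
Buyer's account: freight 3438.57 + duty 7959.98 = 11398.55

Seller's account: SGD 314006.32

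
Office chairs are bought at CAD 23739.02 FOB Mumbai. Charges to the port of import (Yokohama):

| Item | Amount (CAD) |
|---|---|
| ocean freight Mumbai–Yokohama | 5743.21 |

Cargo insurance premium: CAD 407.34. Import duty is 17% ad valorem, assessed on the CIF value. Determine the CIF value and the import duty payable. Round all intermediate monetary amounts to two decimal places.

CIF = FOB price + freight + insurance
CIF = 23739.02 + 5743.21 + 407.34 = 29889.57
Import duty = 29889.57 × 17% = 5081.23

CIF value: CAD 29889.57; import duty: CAD 5081.23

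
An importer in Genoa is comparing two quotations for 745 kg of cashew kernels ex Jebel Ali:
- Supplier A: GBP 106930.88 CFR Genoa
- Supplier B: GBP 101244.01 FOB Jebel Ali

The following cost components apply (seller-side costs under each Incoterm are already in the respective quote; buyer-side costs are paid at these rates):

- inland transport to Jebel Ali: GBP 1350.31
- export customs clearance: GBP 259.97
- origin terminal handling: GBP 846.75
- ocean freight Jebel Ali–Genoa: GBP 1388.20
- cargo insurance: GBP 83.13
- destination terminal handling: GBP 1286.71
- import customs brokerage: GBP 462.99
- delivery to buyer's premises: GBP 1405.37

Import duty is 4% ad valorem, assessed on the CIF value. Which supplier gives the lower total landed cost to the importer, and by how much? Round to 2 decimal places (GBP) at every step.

Supplier B is cheaper by GBP 4470.62

Supplier A (CFR):
CIF value = CFR price + insurance = 106930.88 + 83.13 = 107014.01
Import duty = 107014.01 × 4% = 4280.56
Buyer bears (A): 83.13 + 1286.71 + 462.99 + 1405.37 = 3238.20
Landed cost (A) = invoice 106930.88 + 3238.20 + duty 4280.56 = 114449.64
Supplier B (FOB):
CIF value = FOB price + freight + insurance = 101244.01 + 1388.20 + 83.13 = 102715.34
Import duty = 102715.34 × 4% = 4108.61
Buyer bears (B): 1388.20 + 83.13 + 1286.71 + 462.99 + 1405.37 = 4626.40
Landed cost (B) = invoice 101244.01 + 4626.40 + duty 4108.61 = 109979.02
Difference = |114449.64 − 109979.02| = 4470.62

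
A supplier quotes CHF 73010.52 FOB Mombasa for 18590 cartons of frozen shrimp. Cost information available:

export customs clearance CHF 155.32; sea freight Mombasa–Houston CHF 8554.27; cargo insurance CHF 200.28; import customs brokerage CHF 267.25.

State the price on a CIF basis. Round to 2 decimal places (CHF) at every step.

Not relevant to the conversion: export clearance — on the seller under both FOB and CIF; already in the FOB price and stays in the CIF price. brokerage — on the buyer under both terms; not part of either seller's price.
From FOB to CIF, the seller additionally bears: freight, insurance.
CIF price = 73010.52 + 8554.27 + 200.28 = 81765.07

CIF price: CHF 81765.07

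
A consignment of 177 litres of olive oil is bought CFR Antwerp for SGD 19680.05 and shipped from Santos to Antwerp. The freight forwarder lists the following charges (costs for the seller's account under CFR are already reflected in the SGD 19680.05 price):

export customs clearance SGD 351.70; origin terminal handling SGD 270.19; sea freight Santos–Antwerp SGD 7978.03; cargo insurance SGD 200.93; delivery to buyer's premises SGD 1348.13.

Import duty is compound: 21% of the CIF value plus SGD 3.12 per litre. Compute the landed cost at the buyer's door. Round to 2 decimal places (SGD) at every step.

CFR: the seller pays costs through ocean freight to the destination port, but not insurance.
Already in the invoice (seller's account under CFR): export clearance, origin terminal, freight — exclude.
CIF value = CFR price + insurance = 19680.05 + 200.93 = 19880.98
Ad valorem component: 19880.98 × 21% = 4175.01
Specific component: 177 × 3.12 = 552.24
Import duty = 4175.01 + 552.24 = 4727.25
Buyer bears: insurance 200.93 + delivery 1348.13 + duty 4727.25 = 6276.31
Landed cost = invoice 19680.05 + 6276.31 = 25956.36

Total landed cost: SGD 25956.36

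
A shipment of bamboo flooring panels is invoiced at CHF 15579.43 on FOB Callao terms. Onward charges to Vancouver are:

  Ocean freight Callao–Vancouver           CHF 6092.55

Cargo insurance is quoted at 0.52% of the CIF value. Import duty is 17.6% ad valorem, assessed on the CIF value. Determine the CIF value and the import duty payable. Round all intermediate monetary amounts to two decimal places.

Let C be the CIF value. C = FOB price + freight + 0.52% × C
C − 0.52% × C = 15579.43 + 6092.55
0.9948 × C = 21671.98
C = 21671.98 / 0.9948 = 21785.26
Insurance premium = 0.52% × 21785.26 = 113.28
Import duty = 21785.26 × 17.6% = 3834.21

CIF value: CHF 21785.26; import duty: CHF 3834.21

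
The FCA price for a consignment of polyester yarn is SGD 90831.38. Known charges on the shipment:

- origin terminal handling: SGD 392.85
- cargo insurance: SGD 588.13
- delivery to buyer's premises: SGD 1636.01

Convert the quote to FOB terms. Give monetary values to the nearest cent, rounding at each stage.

FOB price: SGD 91224.23

Not relevant to the conversion: delivery, insurance — on the buyer under both terms; not part of either seller's price.
From FCA to FOB, the seller additionally bears: origin terminal.
FOB price = 90831.38 + 392.85 = 91224.23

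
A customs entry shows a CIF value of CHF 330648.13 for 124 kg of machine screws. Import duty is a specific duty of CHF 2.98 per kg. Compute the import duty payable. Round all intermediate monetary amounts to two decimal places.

Import duty: CHF 369.52

Import duty = 124 × 2.98 = 369.52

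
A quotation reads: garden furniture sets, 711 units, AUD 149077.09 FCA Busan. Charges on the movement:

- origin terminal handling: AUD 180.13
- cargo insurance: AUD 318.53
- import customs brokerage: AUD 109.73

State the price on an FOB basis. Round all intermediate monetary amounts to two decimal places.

FOB price: AUD 149257.22

Not relevant to the conversion: brokerage, insurance — on the buyer under both terms; not part of either seller's price.
From FCA to FOB, the seller additionally bears: origin terminal.
FOB price = 149077.09 + 180.13 = 149257.22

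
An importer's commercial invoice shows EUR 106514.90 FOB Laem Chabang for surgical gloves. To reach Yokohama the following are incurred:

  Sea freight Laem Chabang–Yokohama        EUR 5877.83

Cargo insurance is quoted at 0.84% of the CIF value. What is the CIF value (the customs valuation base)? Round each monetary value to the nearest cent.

Let C be the CIF value. C = FOB price + freight + 0.84% × C
C − 0.84% × C = 106514.90 + 5877.83
0.9916 × C = 112392.73
C = 112392.73 / 0.9916 = 113344.83
Insurance premium = 0.84% × 113344.83 = 952.10

CIF value: EUR 113344.83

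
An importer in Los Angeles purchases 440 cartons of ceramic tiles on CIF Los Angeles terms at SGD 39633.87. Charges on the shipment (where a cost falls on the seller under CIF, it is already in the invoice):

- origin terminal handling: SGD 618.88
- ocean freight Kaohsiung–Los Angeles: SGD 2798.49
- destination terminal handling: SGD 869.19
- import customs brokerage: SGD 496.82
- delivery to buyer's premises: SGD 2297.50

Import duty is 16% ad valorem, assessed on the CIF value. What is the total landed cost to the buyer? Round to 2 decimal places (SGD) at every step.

Total landed cost: SGD 49638.80

CIF: the seller pays costs through ocean freight and marine insurance to the destination port.
Already in the invoice (seller's account under CIF): origin terminal, freight — exclude.
The CIF price already equals the CIF value: 39633.87
Import duty = 39633.87 × 16% = 6341.42
Buyer bears: destination terminal 869.19 + brokerage 496.82 + delivery 2297.50 + duty 6341.42 = 10004.93
Landed cost = invoice 39633.87 + 10004.93 = 49638.80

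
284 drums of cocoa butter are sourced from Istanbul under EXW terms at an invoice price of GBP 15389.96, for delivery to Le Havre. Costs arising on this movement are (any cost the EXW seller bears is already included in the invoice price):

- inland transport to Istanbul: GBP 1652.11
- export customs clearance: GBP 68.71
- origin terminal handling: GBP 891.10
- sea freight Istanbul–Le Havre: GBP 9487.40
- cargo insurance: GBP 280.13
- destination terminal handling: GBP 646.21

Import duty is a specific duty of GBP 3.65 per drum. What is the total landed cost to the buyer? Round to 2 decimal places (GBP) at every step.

EXW: the seller makes goods available at their premises; the buyer bears all onward costs.
CIF value = EXW price + inland to port + export clearance + origin terminal + freight + insurance = 15389.96 + 1652.11 + 68.71 + 891.10 + 9487.40 + 280.13 = 27769.41
Import duty = 284 × 3.65 = 1036.60
Buyer bears: inland to port 1652.11 + export clearance 68.71 + origin terminal 891.10 + freight 9487.40 + insurance 280.13 + destination terminal 646.21 + duty 1036.60 = 14062.26
Landed cost = invoice 15389.96 + 14062.26 = 29452.22

Total landed cost: GBP 29452.22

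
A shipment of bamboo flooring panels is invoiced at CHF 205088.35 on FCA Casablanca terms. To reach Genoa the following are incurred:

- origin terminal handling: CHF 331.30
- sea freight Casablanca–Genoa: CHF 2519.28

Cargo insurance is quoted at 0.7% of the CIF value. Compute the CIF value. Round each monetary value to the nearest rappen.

Let C be the CIF value. C = FCA price + pre-shipment costs + freight + 0.7% × C
C − 0.7% × C = 205088.35 + 331.30 + 2519.28
0.993 × C = 207938.93
C = 207938.93 / 0.993 = 209404.76
Insurance premium = 0.7% × 209404.76 = 1465.83

CIF value: CHF 209404.76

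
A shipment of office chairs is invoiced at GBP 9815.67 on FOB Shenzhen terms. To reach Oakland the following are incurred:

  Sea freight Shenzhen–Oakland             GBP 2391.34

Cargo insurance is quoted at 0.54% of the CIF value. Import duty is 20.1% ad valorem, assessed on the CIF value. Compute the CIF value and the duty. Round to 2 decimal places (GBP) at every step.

CIF value: GBP 12273.29; import duty: GBP 2466.93

Let C be the CIF value. C = FOB price + freight + 0.54% × C
C − 0.54% × C = 9815.67 + 2391.34
0.9946 × C = 12207.01
C = 12207.01 / 0.9946 = 12273.29
Insurance premium = 0.54% × 12273.29 = 66.28
Import duty = 12273.29 × 20.1% = 2466.93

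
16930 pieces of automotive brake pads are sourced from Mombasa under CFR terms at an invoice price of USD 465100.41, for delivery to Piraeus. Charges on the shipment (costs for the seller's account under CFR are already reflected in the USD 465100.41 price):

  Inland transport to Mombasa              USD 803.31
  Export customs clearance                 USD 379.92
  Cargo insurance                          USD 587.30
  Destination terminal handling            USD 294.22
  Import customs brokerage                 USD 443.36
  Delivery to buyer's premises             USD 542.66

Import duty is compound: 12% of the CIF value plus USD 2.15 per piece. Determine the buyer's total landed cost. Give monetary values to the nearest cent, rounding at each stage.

Total landed cost: USD 559249.98

CFR: the seller pays costs through ocean freight to the destination port, but not insurance.
Already in the invoice (seller's account under CFR): inland to port, export clearance — exclude.
CIF value = CFR price + insurance = 465100.41 + 587.30 = 465687.71
Ad valorem component: 465687.71 × 12% = 55882.53
Specific component: 16930 × 2.15 = 36399.50
Import duty = 55882.53 + 36399.50 = 92282.03
Buyer bears: insurance 587.30 + destination terminal 294.22 + brokerage 443.36 + delivery 542.66 + duty 92282.03 = 94149.57
Landed cost = invoice 465100.41 + 94149.57 = 559249.98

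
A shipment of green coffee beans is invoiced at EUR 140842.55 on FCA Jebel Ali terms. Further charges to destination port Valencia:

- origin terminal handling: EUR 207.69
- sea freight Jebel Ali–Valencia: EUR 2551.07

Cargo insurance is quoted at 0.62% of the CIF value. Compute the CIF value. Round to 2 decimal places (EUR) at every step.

Let C be the CIF value. C = FCA price + pre-shipment costs + freight + 0.62% × C
C − 0.62% × C = 140842.55 + 207.69 + 2551.07
0.9938 × C = 143601.31
C = 143601.31 / 0.9938 = 144497.19
Insurance premium = 0.62% × 144497.19 = 895.88

CIF value: EUR 144497.19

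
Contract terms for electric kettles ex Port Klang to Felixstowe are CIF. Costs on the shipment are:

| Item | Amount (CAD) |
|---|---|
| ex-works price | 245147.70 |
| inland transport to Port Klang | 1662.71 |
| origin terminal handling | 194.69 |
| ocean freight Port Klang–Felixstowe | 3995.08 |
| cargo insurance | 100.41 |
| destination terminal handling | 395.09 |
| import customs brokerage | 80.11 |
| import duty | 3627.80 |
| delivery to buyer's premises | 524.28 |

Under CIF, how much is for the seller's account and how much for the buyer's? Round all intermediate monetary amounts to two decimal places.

Seller: CAD 251100.59; buyer: CAD 4627.28

CIF: the seller pays costs through ocean freight and marine insurance to the destination port.
Seller's account: goods 245147.70 + inland to port 1662.71 + origin terminal 194.69 + freight 3995.08 + insurance 100.41 = 251100.59
Buyer's account: destination terminal 395.09 + brokerage 80.11 + duty 3627.80 + delivery 524.28 = 4627.28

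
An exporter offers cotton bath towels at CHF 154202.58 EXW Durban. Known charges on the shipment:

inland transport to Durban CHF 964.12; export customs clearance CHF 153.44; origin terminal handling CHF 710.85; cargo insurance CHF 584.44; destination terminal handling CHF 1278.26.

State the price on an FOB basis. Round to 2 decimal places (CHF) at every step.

Not relevant to the conversion: destination terminal, insurance — on the buyer under both terms; not part of either seller's price.
From EXW to FOB, the seller additionally bears: inland to port, export clearance, origin terminal.
FOB price = 154202.58 + 964.12 + 153.44 + 710.85 = 156030.99

FOB price: CHF 156030.99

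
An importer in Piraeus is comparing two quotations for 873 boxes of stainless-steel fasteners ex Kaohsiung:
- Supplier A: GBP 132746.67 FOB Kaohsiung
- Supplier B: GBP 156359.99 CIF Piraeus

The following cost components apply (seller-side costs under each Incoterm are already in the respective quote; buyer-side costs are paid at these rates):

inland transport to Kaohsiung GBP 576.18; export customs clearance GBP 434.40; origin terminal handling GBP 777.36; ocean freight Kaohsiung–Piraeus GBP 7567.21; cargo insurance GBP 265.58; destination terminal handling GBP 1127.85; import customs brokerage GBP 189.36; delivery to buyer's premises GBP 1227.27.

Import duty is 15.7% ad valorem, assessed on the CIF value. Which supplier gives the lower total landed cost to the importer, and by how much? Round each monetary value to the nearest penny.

Supplier A (FOB):
CIF value = FOB price + freight + insurance = 132746.67 + 7567.21 + 265.58 = 140579.46
Import duty = 140579.46 × 15.7% = 22070.98
Buyer bears (A): 7567.21 + 265.58 + 1127.85 + 189.36 + 1227.27 = 10377.27
Landed cost (A) = invoice 132746.67 + 10377.27 + duty 22070.98 = 165194.92
Supplier B (CIF):
The CIF price already equals the CIF value: 156359.99
Import duty = 156359.99 × 15.7% = 24548.52
Buyer bears (B): 1127.85 + 189.36 + 1227.27 = 2544.48
Landed cost (B) = invoice 156359.99 + 2544.48 + duty 24548.52 = 183452.99
Difference = |165194.92 − 183452.99| = 18258.07

Supplier A is cheaper by GBP 18258.07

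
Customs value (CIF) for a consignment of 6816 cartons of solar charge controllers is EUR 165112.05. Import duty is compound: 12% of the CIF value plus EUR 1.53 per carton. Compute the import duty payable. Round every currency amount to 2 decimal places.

Ad valorem component: 165112.05 × 12% = 19813.45
Specific component: 6816 × 1.53 = 10428.48
Import duty = 19813.45 + 10428.48 = 30241.93

Import duty: EUR 30241.93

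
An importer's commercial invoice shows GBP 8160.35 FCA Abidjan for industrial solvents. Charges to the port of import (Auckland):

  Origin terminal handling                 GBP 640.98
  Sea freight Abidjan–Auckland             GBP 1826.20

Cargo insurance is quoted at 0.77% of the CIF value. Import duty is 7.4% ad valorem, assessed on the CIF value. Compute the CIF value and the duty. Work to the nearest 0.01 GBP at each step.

Let C be the CIF value. C = FCA price + pre-shipment costs + freight + 0.77% × C
C − 0.77% × C = 8160.35 + 640.98 + 1826.20
0.9923 × C = 10627.53
C = 10627.53 / 0.9923 = 10710.00
Insurance premium = 0.77% × 10710.00 = 82.47
Import duty = 10710.00 × 7.4% = 792.54

CIF value: GBP 10710.00; import duty: GBP 792.54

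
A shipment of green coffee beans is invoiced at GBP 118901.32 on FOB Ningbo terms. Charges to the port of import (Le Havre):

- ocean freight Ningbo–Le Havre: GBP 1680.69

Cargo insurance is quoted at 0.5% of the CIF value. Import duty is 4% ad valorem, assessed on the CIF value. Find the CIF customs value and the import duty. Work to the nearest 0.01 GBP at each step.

CIF value: GBP 121187.95; import duty: GBP 4847.52

Let C be the CIF value. C = FOB price + freight + 0.5% × C
C − 0.5% × C = 118901.32 + 1680.69
0.995 × C = 120582.01
C = 120582.01 / 0.995 = 121187.95
Insurance premium = 0.5% × 121187.95 = 605.94
Import duty = 121187.95 × 4% = 4847.52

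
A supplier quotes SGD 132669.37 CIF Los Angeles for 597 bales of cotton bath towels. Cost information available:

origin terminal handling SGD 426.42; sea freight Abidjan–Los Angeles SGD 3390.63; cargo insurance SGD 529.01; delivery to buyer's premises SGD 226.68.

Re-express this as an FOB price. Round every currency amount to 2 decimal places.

FOB price: SGD 128749.73

Not relevant to the conversion: origin terminal — on the seller under both CIF and FOB; already in the CIF price and stays in the FOB price. delivery — on the buyer under both terms; not part of either seller's price.
From CIF to FOB, the seller no longer bears: freight, insurance.
FOB price = 132669.37 − 3390.63 − 529.01 = 128749.73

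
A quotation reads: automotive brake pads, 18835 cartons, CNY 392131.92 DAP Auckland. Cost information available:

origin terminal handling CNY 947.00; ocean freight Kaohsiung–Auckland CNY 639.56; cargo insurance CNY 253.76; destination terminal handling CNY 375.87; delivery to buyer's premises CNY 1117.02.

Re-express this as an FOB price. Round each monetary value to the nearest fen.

FOB price: CNY 389745.71

Not relevant to the conversion: origin terminal — on the seller under both DAP and FOB; already in the DAP price and stays in the FOB price.
From DAP to FOB, the seller no longer bears: freight, insurance, destination terminal, delivery.
FOB price = 392131.92 − 639.56 − 253.76 − 375.87 − 1117.02 = 389745.71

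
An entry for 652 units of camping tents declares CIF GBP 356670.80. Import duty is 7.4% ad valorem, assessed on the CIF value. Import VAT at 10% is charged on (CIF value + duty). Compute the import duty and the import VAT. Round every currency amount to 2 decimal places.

Import duty = 356670.80 × 7.4% = 26393.64
VAT base = CIF + duty = 356670.80 + 26393.64 = 383064.44
Import VAT = 383064.44 × 10% = 38306.44

Import duty: GBP 26393.64; import VAT: GBP 38306.44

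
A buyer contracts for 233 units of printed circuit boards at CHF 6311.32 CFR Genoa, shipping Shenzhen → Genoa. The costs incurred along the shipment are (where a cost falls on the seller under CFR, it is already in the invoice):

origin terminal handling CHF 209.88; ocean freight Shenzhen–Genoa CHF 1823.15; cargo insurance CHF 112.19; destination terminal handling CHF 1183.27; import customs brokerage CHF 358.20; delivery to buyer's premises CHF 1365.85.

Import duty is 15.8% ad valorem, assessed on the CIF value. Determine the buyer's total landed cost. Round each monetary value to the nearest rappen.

Total landed cost: CHF 10345.74

CFR: the seller pays costs through ocean freight to the destination port, but not insurance.
Already in the invoice (seller's account under CFR): origin terminal, freight — exclude.
CIF value = CFR price + insurance = 6311.32 + 112.19 = 6423.51
Import duty = 6423.51 × 15.8% = 1014.91
Buyer bears: insurance 112.19 + destination terminal 1183.27 + brokerage 358.20 + delivery 1365.85 + duty 1014.91 = 4034.42
Landed cost = invoice 6311.32 + 4034.42 = 10345.74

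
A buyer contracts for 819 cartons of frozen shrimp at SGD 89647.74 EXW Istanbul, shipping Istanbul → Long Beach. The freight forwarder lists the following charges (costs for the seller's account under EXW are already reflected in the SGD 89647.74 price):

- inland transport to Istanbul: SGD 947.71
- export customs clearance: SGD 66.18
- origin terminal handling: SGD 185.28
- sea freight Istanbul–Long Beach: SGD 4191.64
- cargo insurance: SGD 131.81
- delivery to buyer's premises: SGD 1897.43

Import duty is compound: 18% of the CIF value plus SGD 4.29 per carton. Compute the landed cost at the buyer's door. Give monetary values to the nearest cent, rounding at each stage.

EXW: the seller makes goods available at their premises; the buyer bears all onward costs.
CIF value = EXW price + inland to port + export clearance + origin terminal + freight + insurance = 89647.74 + 947.71 + 66.18 + 185.28 + 4191.64 + 131.81 = 95170.36
Ad valorem component: 95170.36 × 18% = 17130.66
Specific component: 819 × 4.29 = 3513.51
Import duty = 17130.66 + 3513.51 = 20644.17
Buyer bears: inland to port 947.71 + export clearance 66.18 + origin terminal 185.28 + freight 4191.64 + insurance 131.81 + delivery 1897.43 + duty 20644.17 = 28064.22
Landed cost = invoice 89647.74 + 28064.22 = 117711.96

Total landed cost: SGD 117711.96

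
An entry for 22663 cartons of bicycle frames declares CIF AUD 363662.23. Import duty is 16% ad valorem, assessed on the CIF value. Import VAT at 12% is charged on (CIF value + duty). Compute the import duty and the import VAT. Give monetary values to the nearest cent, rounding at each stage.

Import duty: AUD 58185.96; import VAT: AUD 50621.78

Import duty = 363662.23 × 16% = 58185.96
VAT base = CIF + duty = 363662.23 + 58185.96 = 421848.19
Import VAT = 421848.19 × 12% = 50621.78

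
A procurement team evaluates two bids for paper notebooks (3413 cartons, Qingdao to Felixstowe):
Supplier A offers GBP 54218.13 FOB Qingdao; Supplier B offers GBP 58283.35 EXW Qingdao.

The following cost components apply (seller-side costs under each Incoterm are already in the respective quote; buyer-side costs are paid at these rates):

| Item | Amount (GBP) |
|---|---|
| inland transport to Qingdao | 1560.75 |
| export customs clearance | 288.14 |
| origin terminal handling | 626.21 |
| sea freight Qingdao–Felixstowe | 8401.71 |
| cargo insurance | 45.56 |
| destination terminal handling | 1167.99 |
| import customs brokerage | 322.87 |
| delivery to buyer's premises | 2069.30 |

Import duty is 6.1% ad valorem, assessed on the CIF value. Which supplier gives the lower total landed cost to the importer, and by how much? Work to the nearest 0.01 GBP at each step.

Supplier A (FOB):
CIF value = FOB price + freight + insurance = 54218.13 + 8401.71 + 45.56 = 62665.40
Import duty = 62665.40 × 6.1% = 3822.59
Buyer bears (A): 8401.71 + 45.56 + 1167.99 + 322.87 + 2069.30 = 12007.43
Landed cost (A) = invoice 54218.13 + 12007.43 + duty 3822.59 = 70048.15
Supplier B (EXW):
CIF value = EXW price + inland to port + export clearance + origin terminal + freight + insurance = 58283.35 + 1560.75 + 288.14 + 626.21 + 8401.71 + 45.56 = 69205.72
Import duty = 69205.72 × 6.1% = 4221.55
Buyer bears (B): 1560.75 + 288.14 + 626.21 + 8401.71 + 45.56 + 1167.99 + 322.87 + 2069.30 = 14482.53
Landed cost (B) = invoice 58283.35 + 14482.53 + duty 4221.55 = 76987.43
Difference = |70048.15 − 76987.43| = 6939.28

Supplier A is cheaper by GBP 6939.28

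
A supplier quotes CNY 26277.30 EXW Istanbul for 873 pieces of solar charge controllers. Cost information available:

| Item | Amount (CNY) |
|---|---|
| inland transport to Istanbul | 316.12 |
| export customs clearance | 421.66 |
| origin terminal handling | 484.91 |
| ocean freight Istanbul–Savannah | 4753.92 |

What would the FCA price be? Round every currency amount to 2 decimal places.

Not relevant to the conversion: origin terminal, freight — on the buyer under both terms; not part of either seller's price.
From EXW to FCA, the seller additionally bears: inland to port, export clearance.
FCA price = 26277.30 + 316.12 + 421.66 = 27015.08

FCA price: CNY 27015.08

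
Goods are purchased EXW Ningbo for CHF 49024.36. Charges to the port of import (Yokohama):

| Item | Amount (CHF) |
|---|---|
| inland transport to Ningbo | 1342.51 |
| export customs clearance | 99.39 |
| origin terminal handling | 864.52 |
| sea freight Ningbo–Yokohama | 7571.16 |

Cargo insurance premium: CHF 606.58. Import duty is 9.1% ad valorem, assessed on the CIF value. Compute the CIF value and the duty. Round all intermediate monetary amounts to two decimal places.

CIF = EXW price + pre-shipment costs + freight + insurance
CIF = 49024.36 + 1342.51 + 99.39 + 864.52 + 7571.16 + 606.58 = 59508.52
Import duty = 59508.52 × 9.1% = 5415.28

CIF value: CHF 59508.52; import duty: CHF 5415.28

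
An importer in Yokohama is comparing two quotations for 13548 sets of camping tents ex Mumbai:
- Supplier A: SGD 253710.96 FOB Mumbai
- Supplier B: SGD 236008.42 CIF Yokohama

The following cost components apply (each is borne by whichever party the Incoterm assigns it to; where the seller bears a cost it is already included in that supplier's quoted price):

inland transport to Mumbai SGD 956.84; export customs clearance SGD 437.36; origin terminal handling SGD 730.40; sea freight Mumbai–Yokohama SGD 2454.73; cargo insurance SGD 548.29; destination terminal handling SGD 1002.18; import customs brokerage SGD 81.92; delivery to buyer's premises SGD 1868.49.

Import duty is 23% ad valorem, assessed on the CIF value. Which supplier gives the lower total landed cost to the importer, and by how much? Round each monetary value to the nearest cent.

Supplier A (FOB):
CIF value = FOB price + freight + insurance = 253710.96 + 2454.73 + 548.29 = 256713.98
Import duty = 256713.98 × 23% = 59044.22
Buyer bears (A): 2454.73 + 548.29 + 1002.18 + 81.92 + 1868.49 = 5955.61
Landed cost (A) = invoice 253710.96 + 5955.61 + duty 59044.22 = 318710.79
Supplier B (CIF):
The CIF price already equals the CIF value: 236008.42
Import duty = 236008.42 × 23% = 54281.94
Buyer bears (B): 1002.18 + 81.92 + 1868.49 = 2952.59
Landed cost (B) = invoice 236008.42 + 2952.59 + duty 54281.94 = 293242.95
Difference = |318710.79 − 293242.95| = 25467.84

Supplier B is cheaper by SGD 25467.84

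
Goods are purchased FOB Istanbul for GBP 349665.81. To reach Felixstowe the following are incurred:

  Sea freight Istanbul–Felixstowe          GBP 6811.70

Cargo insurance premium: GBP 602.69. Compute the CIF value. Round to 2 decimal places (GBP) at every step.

CIF = FOB price + freight + insurance
CIF = 349665.81 + 6811.70 + 602.69 = 357080.20

CIF value: GBP 357080.20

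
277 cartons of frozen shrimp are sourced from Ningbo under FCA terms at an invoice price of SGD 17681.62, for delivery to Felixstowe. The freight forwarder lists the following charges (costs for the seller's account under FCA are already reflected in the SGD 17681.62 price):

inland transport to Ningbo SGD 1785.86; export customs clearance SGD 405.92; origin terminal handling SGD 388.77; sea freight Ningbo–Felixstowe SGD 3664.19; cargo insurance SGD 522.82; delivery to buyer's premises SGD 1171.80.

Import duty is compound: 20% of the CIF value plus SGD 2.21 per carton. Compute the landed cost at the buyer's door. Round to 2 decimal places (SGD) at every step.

FCA: the seller delivers export-cleared goods to the carrier; the buyer bears costs from that point.
Already in the invoice (seller's account under FCA): inland to port, export clearance — exclude.
CIF value = FCA price + origin terminal + freight + insurance = 17681.62 + 388.77 + 3664.19 + 522.82 = 22257.40
Ad valorem component: 22257.40 × 20% = 4451.48
Specific component: 277 × 2.21 = 612.17
Import duty = 4451.48 + 612.17 = 5063.65
Buyer bears: origin terminal 388.77 + freight 3664.19 + insurance 522.82 + delivery 1171.80 + duty 5063.65 = 10811.23
Landed cost = invoice 17681.62 + 10811.23 = 28492.85

Total landed cost: SGD 28492.85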